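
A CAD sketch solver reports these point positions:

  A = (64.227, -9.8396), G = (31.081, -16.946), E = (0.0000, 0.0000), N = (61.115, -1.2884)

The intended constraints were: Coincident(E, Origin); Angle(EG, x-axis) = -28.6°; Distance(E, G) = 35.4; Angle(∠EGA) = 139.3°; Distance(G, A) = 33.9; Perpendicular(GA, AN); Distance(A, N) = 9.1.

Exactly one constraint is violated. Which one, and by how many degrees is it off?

Perpendicular(GA, AN) — off by 7.90°.

E = (0.00, 0.00) ✓; EG at -28.60° ✓; |EG| = 35.40 ✓; ∠EGA = 139.3° ✓; |GA| = 33.90 ✓; ∠(GA, AN) = 97.90° ✗; |AN| = 9.100 ✓.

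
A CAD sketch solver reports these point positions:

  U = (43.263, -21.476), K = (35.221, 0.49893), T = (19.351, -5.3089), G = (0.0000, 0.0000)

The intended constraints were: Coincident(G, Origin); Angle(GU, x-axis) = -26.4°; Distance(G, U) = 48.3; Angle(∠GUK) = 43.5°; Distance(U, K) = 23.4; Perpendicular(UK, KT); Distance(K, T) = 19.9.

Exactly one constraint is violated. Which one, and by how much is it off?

Distance(K, T) = 19.9 — off by 3.00.

G = (0.00, 0.00) ✓; GU at -26.40° ✓; |GU| = 48.30 ✓; ∠GUK = 43.50° ✓; |UK| = 23.40 ✓; ∠(UK, KT) = 90.00° ✓; |KT| = 16.90 ✗.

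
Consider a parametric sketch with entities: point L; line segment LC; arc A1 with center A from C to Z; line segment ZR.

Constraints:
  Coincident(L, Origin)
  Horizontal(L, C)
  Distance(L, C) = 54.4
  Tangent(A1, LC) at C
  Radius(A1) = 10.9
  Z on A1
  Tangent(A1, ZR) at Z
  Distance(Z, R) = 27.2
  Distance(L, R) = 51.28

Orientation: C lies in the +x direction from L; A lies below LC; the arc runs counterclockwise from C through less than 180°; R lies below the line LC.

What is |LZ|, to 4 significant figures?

44.59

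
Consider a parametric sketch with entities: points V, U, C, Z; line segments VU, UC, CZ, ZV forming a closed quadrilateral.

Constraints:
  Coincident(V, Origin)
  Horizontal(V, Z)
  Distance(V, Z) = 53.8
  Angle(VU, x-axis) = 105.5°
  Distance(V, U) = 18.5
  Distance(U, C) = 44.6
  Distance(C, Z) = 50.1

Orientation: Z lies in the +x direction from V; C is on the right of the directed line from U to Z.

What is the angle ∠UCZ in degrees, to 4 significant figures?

80.59°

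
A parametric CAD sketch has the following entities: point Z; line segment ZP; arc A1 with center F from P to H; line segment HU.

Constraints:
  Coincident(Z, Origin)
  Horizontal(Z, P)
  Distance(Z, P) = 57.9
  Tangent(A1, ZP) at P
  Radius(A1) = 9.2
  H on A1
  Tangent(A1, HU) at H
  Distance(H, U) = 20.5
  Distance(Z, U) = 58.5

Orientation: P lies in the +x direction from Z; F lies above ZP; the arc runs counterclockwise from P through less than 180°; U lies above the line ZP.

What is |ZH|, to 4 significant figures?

66.33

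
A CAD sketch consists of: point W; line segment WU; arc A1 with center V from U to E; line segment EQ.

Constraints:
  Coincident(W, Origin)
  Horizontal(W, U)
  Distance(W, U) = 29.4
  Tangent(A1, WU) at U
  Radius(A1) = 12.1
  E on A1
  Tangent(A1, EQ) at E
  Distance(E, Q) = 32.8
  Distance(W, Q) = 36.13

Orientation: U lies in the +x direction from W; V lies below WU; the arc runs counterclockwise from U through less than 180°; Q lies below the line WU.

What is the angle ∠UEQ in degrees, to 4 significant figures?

148.4°

Checks: |VE| = 12.10 ✓; ∠(VE, EQ) = 90.00° ✓; |EQ| = 32.80 ✓; |WQ| = 36.13 ✓.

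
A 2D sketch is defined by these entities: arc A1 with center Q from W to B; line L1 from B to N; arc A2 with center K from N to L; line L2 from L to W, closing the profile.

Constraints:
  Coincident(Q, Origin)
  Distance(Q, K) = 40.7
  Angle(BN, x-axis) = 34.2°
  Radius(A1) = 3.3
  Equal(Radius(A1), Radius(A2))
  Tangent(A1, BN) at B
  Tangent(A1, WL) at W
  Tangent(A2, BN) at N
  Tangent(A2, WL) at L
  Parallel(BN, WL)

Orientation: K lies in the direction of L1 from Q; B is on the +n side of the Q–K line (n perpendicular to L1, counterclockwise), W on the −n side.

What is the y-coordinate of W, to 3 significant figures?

-2.73

The slot axis is L1's direction at 34.2°, so u = (cos 34.2°, sin 34.2°) = (0.827, 0.562) and n = (−sin 34.2°, cos 34.2°) = (-0.562, 0.827). Q is at the origin and K lies 40.7 along u from Q, so K = 40.7·u = (33.7, 22.9). Tangency of A1 to both parallel lines with radius 3.3 puts B and W at Q ± 3.3·n: B = (-1.85, 2.73), W = (1.85, -2.73). So W.y = -2.73.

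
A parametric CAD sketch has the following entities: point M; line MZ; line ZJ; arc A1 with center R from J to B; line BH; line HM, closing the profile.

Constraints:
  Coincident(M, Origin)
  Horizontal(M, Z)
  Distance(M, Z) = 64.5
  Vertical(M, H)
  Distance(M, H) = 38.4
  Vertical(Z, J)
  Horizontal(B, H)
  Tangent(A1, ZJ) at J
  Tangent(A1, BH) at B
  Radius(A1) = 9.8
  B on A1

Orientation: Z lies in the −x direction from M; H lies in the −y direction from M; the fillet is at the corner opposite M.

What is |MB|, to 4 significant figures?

66.83

M is at the origin; M and Z share the same y with |MZ| = 64.5 and Z on the −x side, so Z = (-64.50, 0.000). MH is vertical with |MH| = 38.4 and H on the −y side, so H = (0.000, -38.40). The virtual corner opposite M is at (-64.50, -38.40). Tangency of A1 to ZJ means the radius RJ is perpendicular to ZJ and the tangent condition forces RB to be normal to BH, with radius 9.8, so the center R sits 9.8 in from both sides at R = (-54.70, -28.60). That places the tangent points at J = (-64.50, -28.60) on ZJ and B = (-54.70, -38.40) on BH. Then |MB| = |B − M| = 66.83.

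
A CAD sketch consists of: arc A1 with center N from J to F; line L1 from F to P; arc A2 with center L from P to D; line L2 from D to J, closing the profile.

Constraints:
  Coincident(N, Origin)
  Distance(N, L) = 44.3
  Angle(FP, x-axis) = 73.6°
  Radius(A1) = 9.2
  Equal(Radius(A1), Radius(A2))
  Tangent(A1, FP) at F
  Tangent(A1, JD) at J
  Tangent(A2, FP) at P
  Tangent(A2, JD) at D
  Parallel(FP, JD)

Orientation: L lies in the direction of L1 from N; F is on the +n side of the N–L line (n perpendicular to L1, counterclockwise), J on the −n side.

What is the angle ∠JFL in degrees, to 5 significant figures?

78.268°

The slot axis is L1's direction at 73.6°, so u = (cos 73.6°, sin 73.6°) = (0.28234, 0.95931) and n = (−sin 73.6°, cos 73.6°) = (-0.95931, 0.28234). N is at the origin and L lies 44.3 along u from N, so L = 44.3·u = (12.508, 42.498). Tangency of A1 to both parallel lines with radius 9.2 puts F and J at N ± 9.2·n: F = (-8.8257, 2.5975), J = (8.8257, -2.5975). Then cos ∠JFL = FJ·FL / (|FJ||FL|), giving 78.268°.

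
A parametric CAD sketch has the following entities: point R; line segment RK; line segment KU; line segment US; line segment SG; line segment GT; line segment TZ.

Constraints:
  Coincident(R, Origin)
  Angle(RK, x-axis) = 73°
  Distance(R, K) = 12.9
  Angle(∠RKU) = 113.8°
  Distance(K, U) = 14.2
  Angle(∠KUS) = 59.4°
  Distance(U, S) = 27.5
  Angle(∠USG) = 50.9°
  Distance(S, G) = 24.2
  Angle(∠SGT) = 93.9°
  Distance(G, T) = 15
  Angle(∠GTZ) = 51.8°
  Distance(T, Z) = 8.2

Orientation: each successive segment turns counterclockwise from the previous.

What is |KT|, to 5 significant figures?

7.5429

R is at the origin; RK runs at 73.0° with length 12.9, so K = (3.7716, 12.336). ∠RKU = 113.8° gives KU at 139.20° from the x-axis; with |KU| = 14.2, U = (-6.9777, 21.615). ∠KUS = 59.4° gives US at -100.20° from the x-axis; with |US| = 27.5, S = (-11.848, -5.4505). ∠USG = 50.9° gives SG at 28.900° from the x-axis; with |SG| = 24.2, G = (9.3387, 6.2450). ∠SGT = 93.9° gives GT at 115.00° from the x-axis; with |GT| = 15.0, T = (2.9994, 19.840). Then |KT| = |T − K| = 7.5429.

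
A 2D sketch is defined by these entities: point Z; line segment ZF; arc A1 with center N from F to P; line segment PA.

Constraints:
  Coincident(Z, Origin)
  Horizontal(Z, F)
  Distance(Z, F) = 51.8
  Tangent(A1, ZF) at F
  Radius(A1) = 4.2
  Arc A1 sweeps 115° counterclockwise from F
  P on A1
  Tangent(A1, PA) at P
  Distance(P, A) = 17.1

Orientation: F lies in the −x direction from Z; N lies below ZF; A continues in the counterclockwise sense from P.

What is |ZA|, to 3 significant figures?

52.9

Z is at the origin; Z and F share the same y with |ZF| = 51.8 and F on the −x side, so F = (-51.8, 0.00). Since A1 is tangent to ZF there, NF ⟂ ZF, so N = F + (0, -4.2) = (-51.8, -4.20). On A1, F sits at bearing 90° from N; a 115° counterclockwise sweep puts P at bearing 205°, so P = N + 4.2·(cos 205°, sin 205°) = (-55.6, -5.97). A1 meets PA tangentially, so NP is at right angles to PA, so PA runs along (−sin 205°, cos 205°); with |PA| = 17.1, A = (-48.4, -21.5). Then |ZA| = |A − Z| = 52.9.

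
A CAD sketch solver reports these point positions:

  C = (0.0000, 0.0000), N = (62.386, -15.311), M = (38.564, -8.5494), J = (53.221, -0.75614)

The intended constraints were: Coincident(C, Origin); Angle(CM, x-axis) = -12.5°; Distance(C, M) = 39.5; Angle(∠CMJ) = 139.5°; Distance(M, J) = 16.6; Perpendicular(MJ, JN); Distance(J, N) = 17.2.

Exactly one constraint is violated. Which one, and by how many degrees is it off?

Perpendicular(MJ, JN) — off by 4.20°.

C = (0.00, 0.00) ✓; CM at -12.50° ✓; |CM| = 39.50 ✓; ∠CMJ = 139.5° ✓; |MJ| = 16.60 ✓; ∠(MJ, JN) = 85.80° ✗; |JN| = 17.20 ✓.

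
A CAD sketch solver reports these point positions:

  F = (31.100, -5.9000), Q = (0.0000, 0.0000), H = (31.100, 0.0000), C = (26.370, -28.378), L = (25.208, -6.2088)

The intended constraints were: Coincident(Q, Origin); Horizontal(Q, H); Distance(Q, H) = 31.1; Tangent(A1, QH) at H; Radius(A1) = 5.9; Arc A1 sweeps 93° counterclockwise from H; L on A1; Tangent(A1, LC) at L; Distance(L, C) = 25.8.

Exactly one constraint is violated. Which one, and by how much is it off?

Distance(L, C) = 25.8 — off by 3.60.

Q = (0.00, 0.00) ✓; Q.y = 0.00, H.y = 0.00 ✓; |QH| = 31.10 ✓; ∠(FH, HQ) = 90.00° ✓; |FH| = 5.900 ✓; bearing(F→L) − bearing(F→H) = 93.00° ✓; |FL| = 5.900 ✓; ∠(FL, LC) = 90.00° ✓; |LC| = 22.20 ✗.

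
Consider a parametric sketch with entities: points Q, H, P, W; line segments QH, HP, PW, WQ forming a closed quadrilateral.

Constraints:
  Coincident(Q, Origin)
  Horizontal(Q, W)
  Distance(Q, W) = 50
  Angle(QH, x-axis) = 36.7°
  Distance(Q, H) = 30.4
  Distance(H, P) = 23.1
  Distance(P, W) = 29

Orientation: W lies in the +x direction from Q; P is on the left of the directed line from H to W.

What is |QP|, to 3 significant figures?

53.3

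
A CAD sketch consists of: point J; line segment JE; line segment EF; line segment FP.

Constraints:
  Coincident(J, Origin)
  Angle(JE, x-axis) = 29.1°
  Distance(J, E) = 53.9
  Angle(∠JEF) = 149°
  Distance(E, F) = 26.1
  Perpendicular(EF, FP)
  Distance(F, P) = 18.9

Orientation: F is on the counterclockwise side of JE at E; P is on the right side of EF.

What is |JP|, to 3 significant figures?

86.1

J is at the origin; JE runs at 29.1° with length 53.9, so E = 53.9·(cos 29.1°, sin 29.1°) = (47.1, 26.2). ∠JEF = 149.0°, so EF runs at 29.1° + (180° − 149.0°) = 60.1° from the x-axis; with |EF| = 26.1, F = E + 26.1·(cos 60.1°, sin 60.1°) = (60.1, 48.8). The perpendicularity gives FP at right angles to EF; with |FP| = 18.9 on the right of EF, P = F + 18.9·(0.867, -0.498) = (76.5, 39.4). Then |JP| = |P − J| = 86.1.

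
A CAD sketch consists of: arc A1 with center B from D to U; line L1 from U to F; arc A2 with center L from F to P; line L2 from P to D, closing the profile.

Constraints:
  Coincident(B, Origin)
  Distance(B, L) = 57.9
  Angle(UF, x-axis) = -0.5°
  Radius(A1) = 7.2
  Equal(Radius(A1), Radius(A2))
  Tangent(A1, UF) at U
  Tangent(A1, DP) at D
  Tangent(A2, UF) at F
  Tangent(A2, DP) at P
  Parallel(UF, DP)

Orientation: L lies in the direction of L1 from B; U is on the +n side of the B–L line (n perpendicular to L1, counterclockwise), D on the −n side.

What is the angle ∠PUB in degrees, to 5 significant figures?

76.034°

Tangency of A1 to both parallel lines with radius 7.2 puts U and D at B ± 7.2·n: U = (0.062831, 7.1997), D = (-0.062831, -7.1997). Equal radii place F and P the same way about L: F = L + 7.2·n = (57.961, 6.6945), P = L − 7.2·n = (57.835, -7.7050). Then cos ∠PUB = UP·UB / (|UP||UB|), giving 76.034°.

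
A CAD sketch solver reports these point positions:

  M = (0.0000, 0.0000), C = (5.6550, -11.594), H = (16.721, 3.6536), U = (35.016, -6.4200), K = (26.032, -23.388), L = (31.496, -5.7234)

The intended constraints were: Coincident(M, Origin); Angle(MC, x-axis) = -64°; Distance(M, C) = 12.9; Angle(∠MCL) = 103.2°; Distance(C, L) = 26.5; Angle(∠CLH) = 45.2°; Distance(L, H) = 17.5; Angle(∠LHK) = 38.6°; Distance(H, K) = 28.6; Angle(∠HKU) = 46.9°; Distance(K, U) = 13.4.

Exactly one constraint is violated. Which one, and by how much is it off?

Distance(K, U) = 13.4 — off by 5.80.

M = (0.00, 0.00) ✓; MC at -64.00° ✓; |MC| = 12.90 ✓; ∠MCL = 103.2° ✓; |CL| = 26.50 ✓; ∠CLH = 45.20° ✓; |LH| = 17.50 ✓; ∠LHK = 38.60° ✓; |HK| = 28.60 ✓; ∠HKU = 46.90° ✓; |KU| = 19.20 ✗.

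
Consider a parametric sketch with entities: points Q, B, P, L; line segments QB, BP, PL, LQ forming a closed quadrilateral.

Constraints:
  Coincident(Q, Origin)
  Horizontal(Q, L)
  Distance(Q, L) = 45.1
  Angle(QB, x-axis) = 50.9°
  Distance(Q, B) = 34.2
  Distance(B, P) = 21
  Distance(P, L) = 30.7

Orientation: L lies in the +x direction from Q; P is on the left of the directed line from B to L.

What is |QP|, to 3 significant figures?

52.1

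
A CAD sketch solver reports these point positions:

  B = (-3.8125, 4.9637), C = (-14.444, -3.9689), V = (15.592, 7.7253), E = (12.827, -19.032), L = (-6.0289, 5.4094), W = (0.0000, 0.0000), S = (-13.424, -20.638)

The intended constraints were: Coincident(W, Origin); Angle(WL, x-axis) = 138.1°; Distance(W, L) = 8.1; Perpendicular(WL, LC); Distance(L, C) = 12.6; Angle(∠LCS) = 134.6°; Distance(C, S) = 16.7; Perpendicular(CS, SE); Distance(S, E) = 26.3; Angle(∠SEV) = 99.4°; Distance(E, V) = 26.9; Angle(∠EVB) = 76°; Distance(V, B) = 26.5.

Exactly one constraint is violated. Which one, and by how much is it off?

Distance(V, B) = 26.5 — off by 6.90.

W = (0.00, 0.00) ✓; WL at 138.1° ✓; |WL| = 8.100 ✓; ∠(WL, LC) = 90.00° ✓; |LC| = 12.60 ✓; ∠LCS = 134.6° ✓; |CS| = 16.70 ✓; ∠(CS, SE) = 90.00° ✓; |SE| = 26.30 ✓; ∠SEV = 99.40° ✓; |EV| = 26.90 ✓; ∠EVB = 76.00° ✓; |VB| = 19.60 ✗.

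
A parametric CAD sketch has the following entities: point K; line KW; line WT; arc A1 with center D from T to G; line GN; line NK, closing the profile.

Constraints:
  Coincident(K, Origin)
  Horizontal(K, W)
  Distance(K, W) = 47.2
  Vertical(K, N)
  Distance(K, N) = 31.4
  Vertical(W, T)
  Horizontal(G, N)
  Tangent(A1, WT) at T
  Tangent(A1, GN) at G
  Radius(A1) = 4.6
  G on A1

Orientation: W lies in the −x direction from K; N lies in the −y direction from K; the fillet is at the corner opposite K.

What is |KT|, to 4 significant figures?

54.28

K is at the origin; K and W share the same y with |KW| = 47.2 and W on the −x side, so W = (-47.20, 0.000). K and N share the same x with |KN| = 31.4 and N on the −y side, so N = (0.000, -31.40). The virtual corner opposite K is at (-47.20, -31.40). A1 meets WT tangentially, so DT is at right angles to WT and tangency of A1 to GN means the radius DG is perpendicular to GN, with radius 4.6, so the center D sits 4.6 in from both sides at D = (-42.60, -26.80). That places the tangent points at T = (-47.20, -26.80) on WT and G = (-42.60, -31.40) on GN. Then |KT| = |T − K| = 54.28.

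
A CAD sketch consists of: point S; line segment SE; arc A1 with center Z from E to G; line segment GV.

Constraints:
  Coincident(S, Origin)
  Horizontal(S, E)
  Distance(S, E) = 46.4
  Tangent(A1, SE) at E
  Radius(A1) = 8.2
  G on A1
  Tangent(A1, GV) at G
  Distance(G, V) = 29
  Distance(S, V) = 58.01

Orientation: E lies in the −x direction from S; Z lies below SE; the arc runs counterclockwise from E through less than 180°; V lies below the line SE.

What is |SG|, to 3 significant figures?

55.2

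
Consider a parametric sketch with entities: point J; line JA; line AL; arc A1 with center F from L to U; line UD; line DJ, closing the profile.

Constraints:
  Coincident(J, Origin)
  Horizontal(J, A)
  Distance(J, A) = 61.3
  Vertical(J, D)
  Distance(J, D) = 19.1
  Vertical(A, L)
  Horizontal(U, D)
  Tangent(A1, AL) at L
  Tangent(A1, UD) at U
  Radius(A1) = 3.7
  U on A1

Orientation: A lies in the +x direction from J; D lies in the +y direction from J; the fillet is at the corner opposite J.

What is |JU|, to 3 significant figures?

60.7

J is at the origin; J and A share the same y with |JA| = 61.3 and A on the +x side, so A = (61.3, 0.00). J and D share the same x with |JD| = 19.1 and D on the +y side, so D = (0.00, 19.1). The virtual corner opposite J is at (61.3, 19.1). Since A1 is tangent to AL there, FL ⟂ AL and A1 meets UD tangentially, so FU is at right angles to UD, with radius 3.7, so the center F sits 3.7 in from both sides at F = (57.6, 15.4). That places the tangent points at L = (61.3, 15.4) on AL and U = (57.6, 19.1) on UD. Then |JU| = |U − J| = 60.7.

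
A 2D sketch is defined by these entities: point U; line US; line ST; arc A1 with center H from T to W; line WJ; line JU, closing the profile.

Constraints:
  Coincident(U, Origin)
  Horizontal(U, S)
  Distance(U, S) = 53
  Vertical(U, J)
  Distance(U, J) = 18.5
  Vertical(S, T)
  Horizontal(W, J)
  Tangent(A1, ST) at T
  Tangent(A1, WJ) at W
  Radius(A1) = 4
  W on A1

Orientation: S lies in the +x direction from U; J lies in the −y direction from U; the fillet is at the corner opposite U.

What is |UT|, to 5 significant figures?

54.948

The virtual corner opposite U is at (53.000, -18.500). Tangency of A1 to ST means the radius HT is perpendicular to ST and the tangent condition forces HW to be normal to WJ, with radius 4.0, so the center H sits 4.0 in from both sides at H = (49.000, -14.500). That places the tangent points at T = (53.000, -14.500) on ST and W = (49.000, -18.500) on WJ. Then |UT| = |T − U| = 54.948.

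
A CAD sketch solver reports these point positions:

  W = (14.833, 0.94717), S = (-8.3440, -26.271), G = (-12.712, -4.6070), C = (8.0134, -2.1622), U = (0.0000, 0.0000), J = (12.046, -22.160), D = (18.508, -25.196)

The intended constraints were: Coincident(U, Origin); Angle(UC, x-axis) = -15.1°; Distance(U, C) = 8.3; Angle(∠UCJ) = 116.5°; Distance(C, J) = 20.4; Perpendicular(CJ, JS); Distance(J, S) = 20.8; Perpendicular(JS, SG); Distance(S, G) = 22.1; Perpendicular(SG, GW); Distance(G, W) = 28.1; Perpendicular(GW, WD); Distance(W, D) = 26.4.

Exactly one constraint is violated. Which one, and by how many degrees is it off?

Perpendicular(GW, WD) — off by 3.40°.

U = (0.00, 0.00) ✓; UC at -15.10° ✓; |UC| = 8.300 ✓; ∠UCJ = 116.5° ✓; |CJ| = 20.40 ✓; ∠(CJ, JS) = 90.00° ✓; |JS| = 20.80 ✓; ∠(JS, SG) = 90.00° ✓; |SG| = 22.10 ✓; ∠(SG, GW) = 90.00° ✓; |GW| = 28.10 ✓; ∠(GW, WD) = 93.40° ✗; |WD| = 26.40 ✓.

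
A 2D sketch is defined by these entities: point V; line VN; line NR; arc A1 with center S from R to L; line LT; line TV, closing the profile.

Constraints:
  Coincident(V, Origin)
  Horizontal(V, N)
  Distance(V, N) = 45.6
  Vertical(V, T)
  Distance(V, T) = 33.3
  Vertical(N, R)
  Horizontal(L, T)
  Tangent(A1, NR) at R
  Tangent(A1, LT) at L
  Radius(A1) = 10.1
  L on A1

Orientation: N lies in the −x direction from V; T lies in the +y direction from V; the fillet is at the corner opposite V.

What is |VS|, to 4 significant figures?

42.41

VT is vertical with |VT| = 33.3 and T on the +y side, so T = (0.000, 33.30). The virtual corner opposite V is at (-45.60, 33.30). The tangent condition forces SR to be normal to NR and since A1 is tangent to LT there, SL ⟂ LT, with radius 10.1, so the center S sits 10.1 in from both sides at S = (-35.50, 23.20). Then |VS| = |S − V| = 42.41.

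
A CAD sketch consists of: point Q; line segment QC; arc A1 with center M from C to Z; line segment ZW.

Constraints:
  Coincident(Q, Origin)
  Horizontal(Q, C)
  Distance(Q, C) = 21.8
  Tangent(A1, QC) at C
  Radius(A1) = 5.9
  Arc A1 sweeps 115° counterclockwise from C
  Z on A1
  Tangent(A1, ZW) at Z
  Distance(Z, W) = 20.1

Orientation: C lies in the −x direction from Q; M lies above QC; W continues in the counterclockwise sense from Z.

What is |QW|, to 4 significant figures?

36.48

Q is at the origin; Q and C share the same y with |QC| = 21.8 and C on the −x side, so C = (-21.80, 0.000). The tangent condition forces MC to be normal to QC, so M = C + (0, 5.9) = (-21.80, 5.900). On A1, C sits at bearing -90° from M; a 115° counterclockwise sweep puts Z at bearing 25°, so Z = M + 5.9·(cos 25°, sin 25°) = (-16.45, 8.393). A1 meets ZW tangentially, so MZ is at right angles to ZW, so ZW runs along (−sin 25°, cos 25°); with |ZW| = 20.1, W = (-24.95, 26.61). Then |QW| = |W − Q| = 36.48.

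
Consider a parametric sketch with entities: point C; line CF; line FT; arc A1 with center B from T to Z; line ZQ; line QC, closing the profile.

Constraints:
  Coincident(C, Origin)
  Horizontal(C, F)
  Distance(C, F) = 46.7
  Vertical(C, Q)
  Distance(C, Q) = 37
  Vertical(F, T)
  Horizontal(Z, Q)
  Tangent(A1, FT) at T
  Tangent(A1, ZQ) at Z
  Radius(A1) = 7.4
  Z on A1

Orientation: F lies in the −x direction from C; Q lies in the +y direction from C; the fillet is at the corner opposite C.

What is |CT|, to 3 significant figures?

55.3

The virtual corner opposite C is at (-46.7, 37.0). Since A1 is tangent to FT there, BT ⟂ FT and tangency of A1 to ZQ means the radius BZ is perpendicular to ZQ, with radius 7.4, so the center B sits 7.4 in from both sides at B = (-39.3, 29.6). That places the tangent points at T = (-46.7, 29.6) on FT and Z = (-39.3, 37.0) on ZQ. Then |CT| = |T − C| = 55.3.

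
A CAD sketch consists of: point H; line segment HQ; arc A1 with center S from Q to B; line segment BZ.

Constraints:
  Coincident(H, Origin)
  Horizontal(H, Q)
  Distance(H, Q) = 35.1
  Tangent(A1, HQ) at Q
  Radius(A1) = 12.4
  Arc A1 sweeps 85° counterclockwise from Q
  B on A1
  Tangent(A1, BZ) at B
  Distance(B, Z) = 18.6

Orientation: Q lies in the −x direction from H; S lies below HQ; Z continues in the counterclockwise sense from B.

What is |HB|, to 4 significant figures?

48.78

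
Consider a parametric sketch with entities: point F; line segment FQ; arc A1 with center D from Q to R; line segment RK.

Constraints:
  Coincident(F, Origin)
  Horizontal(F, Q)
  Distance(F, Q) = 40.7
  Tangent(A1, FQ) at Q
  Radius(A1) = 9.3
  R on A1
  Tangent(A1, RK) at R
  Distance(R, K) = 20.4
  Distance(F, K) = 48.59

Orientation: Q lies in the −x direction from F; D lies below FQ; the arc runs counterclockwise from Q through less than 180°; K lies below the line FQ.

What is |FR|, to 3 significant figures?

50.5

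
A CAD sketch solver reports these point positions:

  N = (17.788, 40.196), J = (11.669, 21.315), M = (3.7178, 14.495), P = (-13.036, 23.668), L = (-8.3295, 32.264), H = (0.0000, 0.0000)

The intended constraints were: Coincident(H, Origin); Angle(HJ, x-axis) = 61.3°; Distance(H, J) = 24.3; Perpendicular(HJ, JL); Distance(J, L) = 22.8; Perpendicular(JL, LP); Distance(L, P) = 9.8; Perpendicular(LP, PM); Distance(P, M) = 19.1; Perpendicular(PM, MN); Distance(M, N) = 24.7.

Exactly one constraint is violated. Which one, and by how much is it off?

Distance(M, N) = 24.7 — off by 4.60.

H = (0.00, 0.00) ✓; HJ at 61.30° ✓; |HJ| = 24.30 ✓; ∠(HJ, JL) = 90.00° ✓; |JL| = 22.80 ✓; ∠(JL, LP) = 90.00° ✓; |LP| = 9.800 ✓; ∠(LP, PM) = 90.00° ✓; |PM| = 19.10 ✓; ∠(PM, MN) = 90.00° ✓; |MN| = 29.30 ✗.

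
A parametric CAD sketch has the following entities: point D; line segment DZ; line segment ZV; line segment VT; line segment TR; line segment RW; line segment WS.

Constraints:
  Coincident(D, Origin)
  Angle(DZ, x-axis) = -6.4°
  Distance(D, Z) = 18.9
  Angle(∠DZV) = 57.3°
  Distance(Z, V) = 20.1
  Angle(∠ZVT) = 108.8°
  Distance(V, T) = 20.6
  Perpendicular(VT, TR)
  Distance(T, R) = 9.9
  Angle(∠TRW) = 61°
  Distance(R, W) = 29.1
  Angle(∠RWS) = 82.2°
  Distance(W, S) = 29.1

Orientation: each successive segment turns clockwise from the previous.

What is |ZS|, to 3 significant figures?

50.3

D is at the origin; DZ runs at -6.4° with length 18.9, so Z = (18.8, -2.11). ∠DZV = 57.3° gives ZV at -129° from the x-axis; with |ZV| = 20.1, V = (6.11, -17.7). ∠ZVT = 108.8° gives VT at 160° from the x-axis; with |VT| = 20.6, T = (-13.2, -10.6). VT ⟂ TR, so TR runs at 69.7°; with |TR| = 9.9, R = (-9.78, -1.27). ∠TRW = 61.0° gives RW at -49.3° from the x-axis; with |RW| = 29.1, W = (9.20, -23.3). ∠RWS = 82.2° gives WS at -147° from the x-axis; with |WS| = 29.1, S = (-15.2, -39.1). Then |ZS| = |S − Z| = 50.3.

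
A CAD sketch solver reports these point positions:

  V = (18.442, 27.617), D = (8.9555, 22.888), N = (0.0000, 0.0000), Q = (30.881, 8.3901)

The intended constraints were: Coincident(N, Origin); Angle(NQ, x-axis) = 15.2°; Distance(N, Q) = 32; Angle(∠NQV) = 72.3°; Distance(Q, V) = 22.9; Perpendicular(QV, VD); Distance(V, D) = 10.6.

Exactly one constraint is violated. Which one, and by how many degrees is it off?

Perpendicular(QV, VD) — off by 6.41°.

N = (0.00, 0.00) ✓; NQ at 15.20° ✓; |NQ| = 32.00 ✓; ∠NQV = 72.30° ✓; |QV| = 22.90 ✓; ∠(QV, VD) = 83.59° ✗; |VD| = 10.60 ✓.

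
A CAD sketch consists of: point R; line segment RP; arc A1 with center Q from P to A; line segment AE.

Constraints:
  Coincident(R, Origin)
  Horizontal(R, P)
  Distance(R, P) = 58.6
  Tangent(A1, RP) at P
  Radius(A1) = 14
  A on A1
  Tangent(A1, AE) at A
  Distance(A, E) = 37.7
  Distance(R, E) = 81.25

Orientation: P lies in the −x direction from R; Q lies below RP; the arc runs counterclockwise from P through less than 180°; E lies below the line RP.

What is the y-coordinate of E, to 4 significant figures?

-54.17

R is at the origin; RP is horizontal with |RP| = 58.6 and P on the −x side, so P = (-58.60, 0.000). Since A1 is tangent to RP there, QP ⟂ RP, so Q = P + (0, -14) = (-58.60, -14.00). Since QA ⟂ AE (tangency), |QE| = √(14.0² + 37.7²) = 40.22 regardless of where A sits on A1. So E lies on both circle(R, 81.25) and circle(Q, 40.22); the below-RP intersection is E = (-60.56, -54.17). A is the foot of the tangent from E: A = (-71.95, -18.23).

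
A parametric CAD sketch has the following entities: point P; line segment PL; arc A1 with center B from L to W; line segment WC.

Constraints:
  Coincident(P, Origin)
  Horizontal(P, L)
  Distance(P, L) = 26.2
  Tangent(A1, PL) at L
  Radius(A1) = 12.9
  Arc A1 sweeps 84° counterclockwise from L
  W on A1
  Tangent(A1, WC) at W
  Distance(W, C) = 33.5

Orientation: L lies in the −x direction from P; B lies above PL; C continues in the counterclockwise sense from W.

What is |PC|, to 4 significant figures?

45.94

On A1, L sits at bearing -90° from B; an 84° counterclockwise sweep puts W at bearing -6°, so W = B + 12.9·(cos -6°, sin -6°) = (-13.37, 11.55). Tangency of A1 to WC means the radius BW is perpendicular to WC, so WC runs along (−sin -6°, cos -6°); with |WC| = 33.5, C = (-9.869, 44.87). Then |PC| = |C − P| = 45.94.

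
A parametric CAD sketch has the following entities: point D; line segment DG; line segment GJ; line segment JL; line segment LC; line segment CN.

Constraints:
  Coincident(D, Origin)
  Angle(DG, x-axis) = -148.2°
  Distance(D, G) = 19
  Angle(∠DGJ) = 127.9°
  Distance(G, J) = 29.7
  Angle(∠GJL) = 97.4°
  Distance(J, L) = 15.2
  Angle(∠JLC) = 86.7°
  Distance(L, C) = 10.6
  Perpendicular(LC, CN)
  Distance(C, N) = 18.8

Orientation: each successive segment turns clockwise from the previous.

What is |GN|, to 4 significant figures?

19.96

D is at the origin; DG runs at -148.2° with length 19.0, so G = (-16.15, -10.01). ∠DGJ = 127.9° gives GJ at 159.7° from the x-axis; with |GJ| = 29.7, J = (-44.00, 0.2918). ∠GJL = 97.4° gives JL at 77.10° from the x-axis; with |JL| = 15.2, L = (-40.61, 15.11). ∠JLC = 86.7° gives LC at -16.20° from the x-axis; with |LC| = 10.6, C = (-30.43, 12.15). LC is perpendicular to CN, so CN runs at -106.2°; with |CN| = 18.8, N = (-35.68, -5.903). Then |GN| = |N − G| = 19.96.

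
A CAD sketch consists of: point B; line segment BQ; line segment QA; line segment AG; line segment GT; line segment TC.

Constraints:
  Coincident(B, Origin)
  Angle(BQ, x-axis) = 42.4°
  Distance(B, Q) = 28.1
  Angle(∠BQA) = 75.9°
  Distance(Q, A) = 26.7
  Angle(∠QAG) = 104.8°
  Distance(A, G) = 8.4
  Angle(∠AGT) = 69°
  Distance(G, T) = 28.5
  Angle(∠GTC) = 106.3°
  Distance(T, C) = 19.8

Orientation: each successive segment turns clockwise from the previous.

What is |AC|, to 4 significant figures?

32.99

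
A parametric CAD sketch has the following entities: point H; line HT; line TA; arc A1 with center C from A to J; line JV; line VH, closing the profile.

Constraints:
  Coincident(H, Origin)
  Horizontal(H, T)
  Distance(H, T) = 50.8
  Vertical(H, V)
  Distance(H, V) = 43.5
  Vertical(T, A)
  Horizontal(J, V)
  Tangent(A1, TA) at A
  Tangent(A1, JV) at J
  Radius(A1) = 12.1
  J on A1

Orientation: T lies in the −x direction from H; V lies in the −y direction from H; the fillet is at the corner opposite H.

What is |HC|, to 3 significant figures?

49.8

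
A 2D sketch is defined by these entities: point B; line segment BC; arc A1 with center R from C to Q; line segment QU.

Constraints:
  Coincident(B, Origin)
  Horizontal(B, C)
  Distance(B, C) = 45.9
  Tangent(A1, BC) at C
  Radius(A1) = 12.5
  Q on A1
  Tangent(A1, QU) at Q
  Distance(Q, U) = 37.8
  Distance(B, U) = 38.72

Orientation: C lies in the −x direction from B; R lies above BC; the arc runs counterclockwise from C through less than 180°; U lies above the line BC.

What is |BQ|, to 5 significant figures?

36.082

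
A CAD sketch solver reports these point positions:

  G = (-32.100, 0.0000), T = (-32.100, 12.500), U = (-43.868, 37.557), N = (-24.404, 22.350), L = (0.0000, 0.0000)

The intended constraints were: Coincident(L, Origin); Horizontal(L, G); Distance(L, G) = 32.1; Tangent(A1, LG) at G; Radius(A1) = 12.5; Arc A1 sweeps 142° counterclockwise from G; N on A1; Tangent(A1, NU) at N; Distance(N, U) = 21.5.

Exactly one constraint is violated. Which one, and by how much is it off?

Distance(N, U) = 21.5 — off by 3.20.

L = (0.00, 0.00) ✓; L.y = 0.00, G.y = 0.00 ✓; |LG| = 32.10 ✓; ∠(TG, GL) = 90.00° ✓; |TG| = 12.50 ✓; bearing(T→N) − bearing(T→G) = 142.0° ✓; |TN| = 12.50 ✓; ∠(TN, NU) = 90.00° ✓; |NU| = 24.70 ✗.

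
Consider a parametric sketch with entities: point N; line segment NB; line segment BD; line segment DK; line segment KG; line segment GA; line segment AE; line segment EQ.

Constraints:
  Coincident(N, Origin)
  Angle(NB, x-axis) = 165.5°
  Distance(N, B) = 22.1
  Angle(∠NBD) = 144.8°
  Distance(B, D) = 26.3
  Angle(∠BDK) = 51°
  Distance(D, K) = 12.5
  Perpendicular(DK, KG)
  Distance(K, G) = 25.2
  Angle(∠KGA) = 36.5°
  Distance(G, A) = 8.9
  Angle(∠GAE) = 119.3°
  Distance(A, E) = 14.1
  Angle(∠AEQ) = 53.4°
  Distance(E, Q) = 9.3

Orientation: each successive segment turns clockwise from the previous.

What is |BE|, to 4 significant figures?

15.67

N is at the origin; NB runs at 165.5° with length 22.1, so B = (-21.40, 5.533). ∠NBD = 144.8° gives BD at 130.3° from the x-axis; with |BD| = 26.3, D = (-38.41, 25.59). ∠BDK = 51.0° gives DK at 1.300° from the x-axis; with |DK| = 12.5, K = (-25.91, 25.88). The perpendicularity gives KG at right angles to DK, so KG runs at -88.70°; with |KG| = 25.2, G = (-25.34, 0.6817). ∠KGA = 36.5° gives GA at 127.8° from the x-axis; with |GA| = 8.9, A = (-30.79, 7.714). ∠GAE = 119.3° gives AE at 67.10° from the x-axis; with |AE| = 14.1, E = (-25.31, 20.70). Then |BE| = |E − B| = 15.67.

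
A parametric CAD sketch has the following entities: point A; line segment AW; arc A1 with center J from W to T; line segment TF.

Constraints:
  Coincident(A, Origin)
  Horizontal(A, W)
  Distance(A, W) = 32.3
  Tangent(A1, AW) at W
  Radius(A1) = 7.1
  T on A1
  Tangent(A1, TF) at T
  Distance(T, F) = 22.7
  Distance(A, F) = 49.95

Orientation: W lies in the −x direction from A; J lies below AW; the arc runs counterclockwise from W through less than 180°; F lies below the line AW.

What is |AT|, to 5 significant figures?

39.979

Checks: ∠(JW, WA) = 90.00° ✓; |JT| = 7.100 ✓; ∠(JT, TF) = 90.00° ✓; |TF| = 22.70 ✓; |AF| = 49.95 ✓.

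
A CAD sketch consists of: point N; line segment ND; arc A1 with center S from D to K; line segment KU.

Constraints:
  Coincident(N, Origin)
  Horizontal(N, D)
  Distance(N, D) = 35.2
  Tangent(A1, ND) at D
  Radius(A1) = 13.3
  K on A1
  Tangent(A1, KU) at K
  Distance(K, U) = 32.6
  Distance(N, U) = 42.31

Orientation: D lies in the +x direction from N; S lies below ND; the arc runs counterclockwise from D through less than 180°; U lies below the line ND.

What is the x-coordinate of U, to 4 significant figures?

12.68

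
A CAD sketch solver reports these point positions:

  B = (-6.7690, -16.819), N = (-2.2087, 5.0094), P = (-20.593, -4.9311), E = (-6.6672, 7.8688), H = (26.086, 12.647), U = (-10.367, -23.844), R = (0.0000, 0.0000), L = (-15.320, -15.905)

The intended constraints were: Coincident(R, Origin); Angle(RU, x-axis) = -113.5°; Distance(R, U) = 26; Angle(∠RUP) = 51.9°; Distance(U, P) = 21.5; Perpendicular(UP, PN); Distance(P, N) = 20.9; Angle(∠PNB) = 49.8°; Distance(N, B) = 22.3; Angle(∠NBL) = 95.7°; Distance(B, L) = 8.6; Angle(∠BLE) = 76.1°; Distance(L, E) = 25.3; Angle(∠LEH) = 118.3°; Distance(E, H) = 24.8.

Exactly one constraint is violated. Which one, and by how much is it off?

Distance(E, H) = 24.8 — off by 8.30.

R = (0.00, 0.00) ✓; RU at -113.5° ✓; |RU| = 26.00 ✓; ∠RUP = 51.90° ✓; |UP| = 21.50 ✓; ∠(UP, PN) = 90.00° ✓; |PN| = 20.90 ✓; ∠PNB = 49.80° ✓; |NB| = 22.30 ✓; ∠NBL = 95.70° ✓; |BL| = 8.600 ✓; ∠BLE = 76.10° ✓; |LE| = 25.30 ✓; ∠LEH = 118.3° ✓; |EH| = 33.10 ✗.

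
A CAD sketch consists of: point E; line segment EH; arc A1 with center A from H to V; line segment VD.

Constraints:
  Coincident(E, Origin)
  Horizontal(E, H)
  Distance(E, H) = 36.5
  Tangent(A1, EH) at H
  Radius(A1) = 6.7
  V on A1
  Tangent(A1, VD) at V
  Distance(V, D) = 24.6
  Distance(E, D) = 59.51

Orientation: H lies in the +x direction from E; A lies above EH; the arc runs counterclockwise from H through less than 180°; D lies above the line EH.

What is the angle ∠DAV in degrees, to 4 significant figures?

74.76°

Checks: |EH| = 36.50 ✓; |AV| = 6.700 ✓; ∠(AV, VD) = 90.00° ✓; |VD| = 24.60 ✓; |ED| = 59.51 ✓.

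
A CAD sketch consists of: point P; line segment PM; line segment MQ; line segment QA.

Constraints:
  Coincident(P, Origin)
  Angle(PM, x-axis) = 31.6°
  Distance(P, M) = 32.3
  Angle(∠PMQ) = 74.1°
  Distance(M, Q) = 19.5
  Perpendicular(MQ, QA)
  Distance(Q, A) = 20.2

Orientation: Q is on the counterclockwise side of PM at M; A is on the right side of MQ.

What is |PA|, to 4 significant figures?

52.36

∠PMQ = 74.1°, so MQ runs at 31.6° + (180° − 74.1°) = 137.5° from the x-axis; with |MQ| = 19.5, Q = M + 19.5·(cos 137.5°, sin 137.5°) = (13.13, 30.10). MQ ⟂ QA; with |QA| = 20.2 on the right of MQ, A = Q + 20.2·(0.6756, 0.7373) = (26.78, 44.99). Then |PA| = |A − P| = 52.36.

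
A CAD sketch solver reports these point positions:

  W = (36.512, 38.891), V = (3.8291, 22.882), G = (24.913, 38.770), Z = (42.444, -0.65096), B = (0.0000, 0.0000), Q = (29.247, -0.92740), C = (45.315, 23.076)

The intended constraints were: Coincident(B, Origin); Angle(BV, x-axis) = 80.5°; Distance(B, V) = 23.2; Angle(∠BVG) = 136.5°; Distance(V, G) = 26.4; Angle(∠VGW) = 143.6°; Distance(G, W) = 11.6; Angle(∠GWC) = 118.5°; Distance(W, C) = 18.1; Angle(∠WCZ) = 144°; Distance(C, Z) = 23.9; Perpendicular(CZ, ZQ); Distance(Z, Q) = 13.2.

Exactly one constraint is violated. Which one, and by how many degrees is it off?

Perpendicular(CZ, ZQ) — off by 8.10°.

B = (0.00, 0.00) ✓; BV at 80.50° ✓; |BV| = 23.20 ✓; ∠BVG = 136.5° ✓; |VG| = 26.40 ✓; ∠VGW = 143.6° ✓; |GW| = 11.60 ✓; ∠GWC = 118.5° ✓; |WC| = 18.10 ✓; ∠WCZ = 144.0° ✓; |CZ| = 23.90 ✓; ∠(CZ, ZQ) = 81.90° ✗; |ZQ| = 13.20 ✓.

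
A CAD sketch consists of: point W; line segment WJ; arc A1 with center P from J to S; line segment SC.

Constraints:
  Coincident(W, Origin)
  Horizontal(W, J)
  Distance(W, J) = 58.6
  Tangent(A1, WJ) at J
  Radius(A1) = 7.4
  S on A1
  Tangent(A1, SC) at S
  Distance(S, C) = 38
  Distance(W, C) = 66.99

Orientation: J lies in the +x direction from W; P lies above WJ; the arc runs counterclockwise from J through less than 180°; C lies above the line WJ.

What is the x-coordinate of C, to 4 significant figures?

49.58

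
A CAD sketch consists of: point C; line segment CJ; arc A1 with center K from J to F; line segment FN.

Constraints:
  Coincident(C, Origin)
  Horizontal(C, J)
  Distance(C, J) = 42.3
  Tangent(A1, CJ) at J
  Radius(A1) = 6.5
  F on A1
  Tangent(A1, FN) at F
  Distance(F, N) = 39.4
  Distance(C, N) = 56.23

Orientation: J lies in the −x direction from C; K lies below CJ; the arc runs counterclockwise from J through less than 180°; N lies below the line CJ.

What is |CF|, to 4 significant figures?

49.13

C is at the origin; C and J share the same y with |CJ| = 42.3 and J on the −x side, so J = (-42.30, 0.000). A1 meets CJ tangentially, so KJ is at right angles to CJ, so K = J + (0, -6.5) = (-42.30, -6.500). Since KF ⟂ FN (tangency), |KN| = √(6.5² + 39.4²) = 39.93 regardless of where F sits on A1. So N lies on both circle(C, 56.23) and circle(K, 39.93); the below-CJ intersection is N = (-33.20, -45.38). F is the foot of the tangent from N: F = (-48.30, -8.992).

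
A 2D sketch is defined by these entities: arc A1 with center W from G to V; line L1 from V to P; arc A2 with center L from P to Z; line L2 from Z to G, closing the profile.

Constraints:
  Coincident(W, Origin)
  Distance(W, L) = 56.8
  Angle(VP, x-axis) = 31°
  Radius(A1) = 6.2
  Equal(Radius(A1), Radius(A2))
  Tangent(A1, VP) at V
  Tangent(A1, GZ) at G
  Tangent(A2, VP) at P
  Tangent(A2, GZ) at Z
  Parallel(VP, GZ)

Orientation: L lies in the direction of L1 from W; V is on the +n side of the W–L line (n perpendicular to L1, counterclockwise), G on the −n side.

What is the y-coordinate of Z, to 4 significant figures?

23.94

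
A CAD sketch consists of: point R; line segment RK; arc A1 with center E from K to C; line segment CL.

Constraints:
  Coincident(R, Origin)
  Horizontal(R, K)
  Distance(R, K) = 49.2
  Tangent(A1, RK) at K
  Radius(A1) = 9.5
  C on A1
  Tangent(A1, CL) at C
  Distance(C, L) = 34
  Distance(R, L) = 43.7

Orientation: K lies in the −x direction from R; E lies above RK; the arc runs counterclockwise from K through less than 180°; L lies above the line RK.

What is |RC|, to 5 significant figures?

41.053

Checks: R = (0.00, 0.00) ✓; |EC| = 9.500 ✓; ∠(EC, CL) = 90.00° ✓; |CL| = 34.00 ✓; |RL| = 43.70 ✓.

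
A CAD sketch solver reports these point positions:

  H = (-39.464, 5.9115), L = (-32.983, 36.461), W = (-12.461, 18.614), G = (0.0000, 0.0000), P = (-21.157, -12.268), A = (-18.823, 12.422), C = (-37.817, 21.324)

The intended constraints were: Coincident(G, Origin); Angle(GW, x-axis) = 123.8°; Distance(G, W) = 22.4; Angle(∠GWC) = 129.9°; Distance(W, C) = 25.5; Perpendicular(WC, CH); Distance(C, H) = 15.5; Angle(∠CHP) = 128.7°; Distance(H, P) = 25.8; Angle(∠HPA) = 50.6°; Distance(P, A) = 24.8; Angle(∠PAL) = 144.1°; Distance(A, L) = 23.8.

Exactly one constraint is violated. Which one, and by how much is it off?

Distance(A, L) = 23.8 — off by 4.10.

G = (0.00, 0.00) ✓; GW at 123.8° ✓; |GW| = 22.40 ✓; ∠GWC = 129.9° ✓; |WC| = 25.50 ✓; ∠(WC, CH) = 90.00° ✓; |CH| = 15.50 ✓; ∠CHP = 128.7° ✓; |HP| = 25.80 ✓; ∠HPA = 50.60° ✓; |PA| = 24.80 ✓; ∠PAL = 144.1° ✓; |AL| = 27.90 ✗.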